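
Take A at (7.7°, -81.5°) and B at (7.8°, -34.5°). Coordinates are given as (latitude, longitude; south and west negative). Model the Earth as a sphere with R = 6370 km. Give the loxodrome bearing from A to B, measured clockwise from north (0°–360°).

Δψ = ln[tan(π/4+φ₂/2)/tan(π/4+φ₁/2)] = +0.0018
Δλ = +0.8203 rad (taken the short way round)
course = atan2(Δλ, Δψ) = 89.88°

89.9°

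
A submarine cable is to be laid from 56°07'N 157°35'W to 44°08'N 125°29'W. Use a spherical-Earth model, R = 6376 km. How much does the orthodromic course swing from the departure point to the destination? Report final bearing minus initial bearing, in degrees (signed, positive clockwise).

At departure: θ₁ = atan2(sin Δλ cos φ₂, cos φ₁ sin φ₂ − sin φ₁ cos φ₂ cos Δλ) = 106.99°
At arrival: θ₂ = atan2(sin Δλ cos φ₁, −cos φ₂ sin φ₁ + sin φ₂ cos φ₁ cos Δλ) = 132.02°
Δθ = θ₂ − θ₁ = +25.0°

+25.0°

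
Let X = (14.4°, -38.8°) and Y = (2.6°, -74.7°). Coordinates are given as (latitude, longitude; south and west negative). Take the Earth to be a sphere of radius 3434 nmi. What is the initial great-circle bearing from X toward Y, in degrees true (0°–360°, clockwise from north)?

N = sin Δλ·cos φ₂ = -0.5858;  D = cos φ₁ sin φ₂ − sin φ₁ cos φ₂ cos Δλ = -0.1573
initial course = atan2(N, D) = 254.97°

255.0°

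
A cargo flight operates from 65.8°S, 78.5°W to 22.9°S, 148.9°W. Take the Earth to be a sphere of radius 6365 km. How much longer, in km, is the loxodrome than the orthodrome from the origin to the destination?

Great circle: cos σ = sin φ₁ sin φ₂ + cos φ₁ cos φ₂ cos Δλ,  σ = 1.0683 rad → d_gc = 6799.8 km
Rhumb line: Δψ = +1.1292, q = Δφ/Δψ = 0.6631, d_rh = R√(Δφ²+q²Δλ²) = 7043.0 km
Excess = 7043.0 − 6799.8 = 243.2 ≈ 243 km

243 km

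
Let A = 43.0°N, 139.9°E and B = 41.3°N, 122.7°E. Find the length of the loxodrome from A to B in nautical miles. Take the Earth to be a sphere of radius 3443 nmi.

773 nmi

Rhumb course C = atan2(Δλ, Δψ) with Δψ = ln[tan(π/4+φ₂/2)/tan(π/4+φ₁/2)] = -0.0400, Δλ = -0.3002 → C = 262.41°
d = R·|Δφ| / |cos C| = 3443·0.02967 / 0.13216 = 773 nmi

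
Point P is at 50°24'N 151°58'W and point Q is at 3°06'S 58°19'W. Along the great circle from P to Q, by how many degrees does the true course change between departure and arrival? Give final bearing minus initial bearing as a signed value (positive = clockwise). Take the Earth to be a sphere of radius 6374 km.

+51.2°

Initial bearing θ₁ = atan2(sin Δλ cos φ₂, cos φ₁ sin φ₂ − sin φ₁ cos φ₂ cos Δλ) = 89.17°
Final bearing θ₂ = (initial bearing from the destination back to the start) + 180° = 140.34°
Δθ = θ₂ − θ₁ = +51.2°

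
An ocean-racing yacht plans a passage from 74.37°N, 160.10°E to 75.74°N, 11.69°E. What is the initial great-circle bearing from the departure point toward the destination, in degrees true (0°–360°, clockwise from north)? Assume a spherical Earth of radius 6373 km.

344.4°

θ = atan2( sin Δλ·cos φ₂ ,  cos φ₁ sin φ₂ − sin φ₁ cos φ₂ cos Δλ )
  = atan2(-0.1290, +0.4632) = 344.43°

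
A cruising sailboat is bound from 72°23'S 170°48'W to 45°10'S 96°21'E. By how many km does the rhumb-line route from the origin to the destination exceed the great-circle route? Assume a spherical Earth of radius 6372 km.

482 km

Great circle: cos σ = sin φ₁ sin φ₂ + cos φ₁ cos φ₂ cos Δλ,  σ = 0.8429 rad → d_gc = 5371.0 km
Rhumb line: Δψ = +0.9791, q = Δφ/Δψ = 0.4852, d_rh = R√(Δφ²+q²Δλ²) = 5853.1 km
Excess = 5853.1 − 5371.0 = 482.1 ≈ 482 km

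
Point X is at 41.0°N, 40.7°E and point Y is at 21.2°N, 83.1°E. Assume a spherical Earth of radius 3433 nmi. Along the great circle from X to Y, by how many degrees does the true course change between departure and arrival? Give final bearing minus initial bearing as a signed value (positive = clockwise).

+23.0°

Initial bearing θ₁ = atan2(sin Δλ cos φ₂, cos φ₁ sin φ₂ − sin φ₁ cos φ₂ cos Δλ) = 105.87°
Final bearing θ₂ = (initial bearing from the destination back to the start) + 180° = 128.86°
Δθ = θ₂ − θ₁ = +23.0°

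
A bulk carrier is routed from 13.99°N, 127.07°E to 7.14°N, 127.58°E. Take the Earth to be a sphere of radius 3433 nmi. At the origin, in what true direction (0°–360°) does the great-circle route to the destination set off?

θ = atan2( sin Δλ·cos φ₂ ,  cos φ₁ sin φ₂ − sin φ₁ cos φ₂ cos Δλ )
  = atan2(+0.0088, -0.1193) = 175.76°

175.8°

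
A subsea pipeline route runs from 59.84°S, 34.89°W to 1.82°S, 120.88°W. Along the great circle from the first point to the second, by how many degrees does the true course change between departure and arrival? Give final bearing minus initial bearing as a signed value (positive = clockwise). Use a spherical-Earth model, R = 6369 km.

+57.3°

Initial bearing θ₁ = atan2(sin Δλ cos φ₂, cos φ₁ sin φ₂ − sin φ₁ cos φ₂ cos Δλ) = 272.55°
Final bearing θ₂ = (initial bearing from the destination back to the start) + 180° = 329.86°
Δθ = θ₂ − θ₁ = +57.3°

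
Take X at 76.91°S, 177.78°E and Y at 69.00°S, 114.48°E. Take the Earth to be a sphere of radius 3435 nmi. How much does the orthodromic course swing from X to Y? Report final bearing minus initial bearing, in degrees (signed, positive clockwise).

At departure: θ₁ = atan2(sin Δλ cos φ₂, cos φ₁ sin φ₂ − sin φ₁ cos φ₂ cos Δλ) = 260.32°
At arrival: θ₂ = atan2(sin Δλ cos φ₁, −cos φ₂ sin φ₁ + sin φ₂ cos φ₁ cos Δλ) = 321.47°
Δθ = θ₂ − θ₁ = +61.1°

+61.1°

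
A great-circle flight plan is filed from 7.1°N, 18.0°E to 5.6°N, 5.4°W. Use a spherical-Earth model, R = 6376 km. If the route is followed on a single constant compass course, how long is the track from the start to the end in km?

Rhumb course C = atan2(Δλ, Δψ) with Δψ = ln[tan(π/4+φ₂/2)/tan(π/4+φ₁/2)] = -0.0263, Δλ = -0.4084 → C = 266.31°
d = R·|Δφ| / |cos C| = 6376·0.02618 / 0.06437 = 2593 km

2593 km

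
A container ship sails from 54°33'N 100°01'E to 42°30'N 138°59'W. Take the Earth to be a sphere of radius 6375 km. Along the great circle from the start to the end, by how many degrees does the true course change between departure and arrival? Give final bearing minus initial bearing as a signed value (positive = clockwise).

Initial bearing θ₁ = atan2(sin Δλ cos φ₂, cos φ₁ sin φ₂ − sin φ₁ cos φ₂ cos Δλ) = 42.03°
Final bearing θ₂ = (initial bearing from the destination back to the start) + 180° = 148.22°
Δθ = θ₂ − θ₁ = +106.2°

+106.2°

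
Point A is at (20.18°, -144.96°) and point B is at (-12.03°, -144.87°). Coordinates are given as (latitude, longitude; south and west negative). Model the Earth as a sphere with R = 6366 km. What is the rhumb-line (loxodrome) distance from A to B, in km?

Δψ = ln[tan(π/4+φ₂/2)/tan(π/4+φ₁/2)] = -0.5712;  Δφ = -0.5622 rad,  Δλ = +0.0016 rad
q = Δφ/Δψ = 0.9841
d = R·√(Δφ² + q²Δλ²) = 6366·0.56217 = 3579 km

3579 km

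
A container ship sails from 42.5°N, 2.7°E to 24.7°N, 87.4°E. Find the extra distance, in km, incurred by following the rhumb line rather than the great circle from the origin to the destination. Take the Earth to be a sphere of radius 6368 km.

263 km

Great circle: cos σ = sin φ₁ sin φ₂ + cos φ₁ cos φ₂ cos Δλ,  σ = 1.2194 rad → d_gc = 7765.3 km
Rhumb line: Δψ = -0.3759, q = Δφ/Δψ = 0.8266, d_rh = R√(Δφ²+q²Δλ²) = 8028.7 km
Excess = 8028.7 − 7765.3 = 263.4 ≈ 263 km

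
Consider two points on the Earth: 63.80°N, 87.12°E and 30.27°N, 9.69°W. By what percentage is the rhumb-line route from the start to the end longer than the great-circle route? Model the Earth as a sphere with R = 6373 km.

7.8%

Great circle: σ = 1.1516 rad → d_gc = Rσ = 7338.8 km
Rhumb: Δφ = -0.5852, Δλ = -1.6897, Δψ = -0.9032, q = Δφ/Δψ = 0.6479 → d_rh = R√(Δφ²+q²Δλ²) = 7911.1 km
Excess = (7911.1 − 7338.8) / 7338.8 = 572.3 / 7338.8 = 7.80% ≈ 7.8%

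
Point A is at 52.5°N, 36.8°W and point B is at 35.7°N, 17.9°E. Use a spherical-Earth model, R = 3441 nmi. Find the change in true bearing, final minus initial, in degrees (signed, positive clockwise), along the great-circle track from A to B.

+40.0°

At departure: θ₁ = atan2(sin Δλ cos φ₂, cos φ₁ sin φ₂ − sin φ₁ cos φ₂ cos Δλ) = 91.47°
At arrival: θ₂ = atan2(sin Δλ cos φ₁, −cos φ₂ sin φ₁ + sin φ₂ cos φ₁ cos Δλ) = 131.46°
Δθ = θ₂ − θ₁ = +40.0°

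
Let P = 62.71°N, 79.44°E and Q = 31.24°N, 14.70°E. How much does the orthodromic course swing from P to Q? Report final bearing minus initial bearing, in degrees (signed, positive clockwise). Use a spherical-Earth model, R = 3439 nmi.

Initial bearing θ₁ = atan2(sin Δλ cos φ₂, cos φ₁ sin φ₂ − sin φ₁ cos φ₂ cos Δλ) = 263.62°
Final bearing θ₂ = (initial bearing from the destination back to the start) + 180° = 212.20°
Δθ = θ₂ − θ₁ = -51.4°

-51.4°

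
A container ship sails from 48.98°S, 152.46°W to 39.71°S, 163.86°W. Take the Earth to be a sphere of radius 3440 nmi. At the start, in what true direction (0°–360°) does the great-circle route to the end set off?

314.5°

N = sin Δλ·cos φ₂ = -0.1521;  D = cos φ₁ sin φ₂ − sin φ₁ cos φ₂ cos Δλ = +0.1496
initial course = atan2(N, D) = 314.54°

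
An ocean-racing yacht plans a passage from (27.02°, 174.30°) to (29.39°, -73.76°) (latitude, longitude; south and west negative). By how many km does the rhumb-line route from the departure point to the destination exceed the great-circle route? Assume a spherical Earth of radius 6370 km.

Great circle: cos σ = sin φ₁ sin φ₂ + cos φ₁ cos φ₂ cos Δλ,  σ = 1.6379 rad → d_gc = 10433.5 km
Rhumb line: Δψ = +0.0469, q = Δφ/Δψ = 0.8812, d_rh = R√(Δφ²+q²Δλ²) = 10969.4 km
Excess = 10969.4 − 10433.5 = 535.9 ≈ 536 km

536 km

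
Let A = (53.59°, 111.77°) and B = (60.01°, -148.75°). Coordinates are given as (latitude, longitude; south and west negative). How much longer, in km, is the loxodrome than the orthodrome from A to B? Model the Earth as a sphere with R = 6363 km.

Great circle: cos σ = sin φ₁ sin φ₂ + cos φ₁ cos φ₂ cos Δλ,  σ = 0.8656 rad → d_gc = 5507.90 km
Rhumb line: Δψ = +0.2052, q = Δφ/Δψ = 0.5459, d_rh = R√(Δφ²+q²Δλ²) = 6073.36 km
Excess = 6073.36 − 5507.90 = 565.46 ≈ 565 km

565 km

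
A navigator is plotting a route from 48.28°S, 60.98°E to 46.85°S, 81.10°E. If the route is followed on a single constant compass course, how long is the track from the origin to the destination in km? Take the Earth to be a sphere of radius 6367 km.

Rhumb course C = atan2(Δλ, Δψ) with Δψ = ln[tan(π/4+φ₂/2)/tan(π/4+φ₁/2)] = +0.0370, Δλ = +0.3512 → C = 83.99°
d = R·|Δφ| / |cos C| = 6367·0.02496 / 0.10476 = 1517 km

1517 km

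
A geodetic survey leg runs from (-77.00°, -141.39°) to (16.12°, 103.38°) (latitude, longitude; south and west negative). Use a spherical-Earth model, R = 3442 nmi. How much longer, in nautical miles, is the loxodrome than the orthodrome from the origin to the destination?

545 nmi

Great circle: cos σ = sin φ₁ sin φ₂ + cos φ₁ cos φ₂ cos Δλ,  σ = 1.9419 rad → d_gc = 6684.0 nmi
Rhumb line: Δψ = +2.4573, q = Δφ/Δψ = 0.6614, d_rh = R√(Δφ²+q²Δλ²) = 7228.9 nmi
Excess = 7228.9 − 6684.0 = 544.9 ≈ 545 nmi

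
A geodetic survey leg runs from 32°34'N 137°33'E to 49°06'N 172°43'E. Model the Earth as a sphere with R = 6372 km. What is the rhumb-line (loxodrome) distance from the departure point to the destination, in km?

Δψ = ln[tan(π/4+φ₂/2)/tan(π/4+φ₁/2)] = +0.3847;  Δφ = +0.2886 rad,  Δλ = +0.6138 rad
q = Δφ/Δψ = 0.7500
d = R·√(Δφ² + q²Δλ²) = 6372·0.54331 = 3462 km

3462 km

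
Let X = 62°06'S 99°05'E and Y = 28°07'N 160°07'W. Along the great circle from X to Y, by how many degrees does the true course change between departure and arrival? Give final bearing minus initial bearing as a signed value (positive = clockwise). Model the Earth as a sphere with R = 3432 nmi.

At departure: θ₁ = atan2(sin Δλ cos φ₂, cos φ₁ sin φ₂ − sin φ₁ cos φ₂ cos Δλ) = 85.09°
At arrival: θ₂ = atan2(sin Δλ cos φ₁, −cos φ₂ sin φ₁ + sin φ₂ cos φ₁ cos Δλ) = 31.91°
Δθ = θ₂ − θ₁ = -53.2°

-53.2°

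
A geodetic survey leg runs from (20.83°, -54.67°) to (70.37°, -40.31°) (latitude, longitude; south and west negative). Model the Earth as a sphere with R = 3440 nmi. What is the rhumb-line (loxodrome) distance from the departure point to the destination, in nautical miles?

Δψ = ln[tan(π/4+φ₂/2)/tan(π/4+φ₁/2)] = +1.3826;  Δφ = +0.8646 rad,  Δλ = +0.2506 rad
q = Δφ/Δψ = 0.6254
d = R·√(Δφ² + q²Δλ²) = 3440·0.87873 = 3023 nmi

3023 nmi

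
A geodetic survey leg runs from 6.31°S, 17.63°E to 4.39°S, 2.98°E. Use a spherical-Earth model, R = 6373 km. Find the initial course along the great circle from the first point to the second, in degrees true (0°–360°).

276.8°

θ = atan2( sin Δλ·cos φ₂ ,  cos φ₁ sin φ₂ − sin φ₁ cos φ₂ cos Δλ )
  = atan2(-0.2522, +0.0299) = 276.77°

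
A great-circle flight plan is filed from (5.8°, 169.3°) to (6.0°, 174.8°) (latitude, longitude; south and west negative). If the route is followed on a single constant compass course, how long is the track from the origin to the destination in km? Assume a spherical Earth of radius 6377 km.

Δψ = ln[tan(π/4+φ₂/2)/tan(π/4+φ₁/2)] = +0.0035;  Δφ = +0.0035 rad,  Δλ = +0.0960 rad
q = Δφ/Δψ = 0.9947
d = R·√(Δφ² + q²Δλ²) = 6377·0.09555 = 609 km

609 km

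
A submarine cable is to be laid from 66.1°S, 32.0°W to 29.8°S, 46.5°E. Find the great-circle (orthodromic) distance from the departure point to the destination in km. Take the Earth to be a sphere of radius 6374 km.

6493 km

cos σ = sin φ₁ sin φ₂ + cos φ₁ cos φ₂ cos Δλ
      = sin(-66.10°)sin(-29.80°) + cos(-66.10°)cos(-29.80°)cos(78.50°) = 0.5245
σ = 58.369° → d = Rσ = 6374·1.01873 = 6493 km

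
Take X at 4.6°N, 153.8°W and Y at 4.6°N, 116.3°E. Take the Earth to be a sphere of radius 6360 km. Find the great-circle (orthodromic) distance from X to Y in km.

cos σ = sin φ₁ sin φ₂ + cos φ₁ cos φ₂ cos Δλ
      = sin(4.60°)sin(4.60°) + cos(4.60°)cos(4.60°)cos(-89.90°) = 0.0082
σ = 89.532° → d = Rσ = 6360·1.56263 = 9938 km

9938 km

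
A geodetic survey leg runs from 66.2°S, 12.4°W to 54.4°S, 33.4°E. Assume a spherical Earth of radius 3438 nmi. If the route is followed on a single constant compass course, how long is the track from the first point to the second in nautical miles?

1519 nmi

Δψ = ln[tan(π/4+φ₂/2)/tan(π/4+φ₁/2)] = +0.4211;  Δφ = +0.2059 rad,  Δλ = +0.7994 rad
q = Δφ/Δψ = 0.4891
d = R·√(Δφ² + q²Δλ²) = 3438·0.44192 = 1519 nmi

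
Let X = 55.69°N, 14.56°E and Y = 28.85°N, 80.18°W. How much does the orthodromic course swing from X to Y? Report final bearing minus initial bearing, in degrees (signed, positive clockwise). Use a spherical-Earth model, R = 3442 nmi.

At departure: θ₁ = atan2(sin Δλ cos φ₂, cos φ₁ sin φ₂ − sin φ₁ cos φ₂ cos Δλ) = 290.81°
At arrival: θ₂ = atan2(sin Δλ cos φ₁, −cos φ₂ sin φ₁ + sin φ₂ cos φ₁ cos Δλ) = 216.98°
Δθ = θ₂ − θ₁ = -73.8°

-73.8°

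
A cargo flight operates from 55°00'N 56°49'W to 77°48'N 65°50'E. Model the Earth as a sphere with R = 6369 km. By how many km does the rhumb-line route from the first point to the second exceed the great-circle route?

Great circle: cos σ = sin φ₁ sin φ₂ + cos φ₁ cos φ₂ cos Δλ,  σ = 0.7447 rad → d_gc = 4743.3 km
Rhumb line: Δψ = +1.0819, q = Δφ/Δψ = 0.3678, d_rh = R√(Δφ²+q²Δλ²) = 5618.7 km
Excess = 5618.7 − 4743.3 = 875.4 ≈ 875 km

875 km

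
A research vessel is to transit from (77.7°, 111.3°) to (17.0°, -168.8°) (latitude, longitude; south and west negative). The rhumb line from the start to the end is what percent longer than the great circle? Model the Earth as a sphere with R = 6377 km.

5.2%

Great circle: σ = 1.2436 rad → d_gc = Rσ = 7930.5 km
Rhumb: Δφ = -1.0594, Δλ = +1.3945, Δψ = -1.9268, q = Δφ/Δψ = 0.5498 → d_rh = R√(Δφ²+q²Δλ²) = 8339.7 km
Excess = (8339.7 − 7930.5) / 7930.5 = 409.2 / 7930.5 = 5.16% ≈ 5.2%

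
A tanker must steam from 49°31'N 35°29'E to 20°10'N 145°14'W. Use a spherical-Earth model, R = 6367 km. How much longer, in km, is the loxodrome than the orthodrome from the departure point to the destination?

4063 km

Great circle: cos σ = sin φ₁ sin φ₂ + cos φ₁ cos φ₂ cos Δλ,  σ = 1.9253 rad → d_gc = 12258.6 km
Rhumb line: Δψ = -0.6381, q = Δφ/Δψ = 0.8027, d_rh = R√(Δφ²+q²Δλ²) = 16321.7 km
Excess = 16321.7 − 12258.6 = 4063.1 ≈ 4063 km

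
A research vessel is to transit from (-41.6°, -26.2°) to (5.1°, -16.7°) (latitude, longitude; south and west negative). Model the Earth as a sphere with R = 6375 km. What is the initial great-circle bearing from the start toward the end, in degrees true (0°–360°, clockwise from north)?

θ = atan2( sin Δλ·cos φ₂ ,  cos φ₁ sin φ₂ − sin φ₁ cos φ₂ cos Δλ )
  = atan2(+0.1644, +0.7187) = 12.88°

12.9°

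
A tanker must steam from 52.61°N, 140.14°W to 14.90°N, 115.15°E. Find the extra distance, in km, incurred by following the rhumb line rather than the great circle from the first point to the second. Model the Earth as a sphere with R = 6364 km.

Great circle: cos σ = sin φ₁ sin φ₂ + cos φ₁ cos φ₂ cos Δλ,  σ = 1.5155 rad → d_gc = 9644.5 km
Rhumb line: Δψ = -0.8205, q = Δφ/Δψ = 0.8021, d_rh = R√(Δφ²+q²Δλ²) = 10226.1 km
Excess = 10226.1 − 9644.5 = 581.6 ≈ 582 km

582 km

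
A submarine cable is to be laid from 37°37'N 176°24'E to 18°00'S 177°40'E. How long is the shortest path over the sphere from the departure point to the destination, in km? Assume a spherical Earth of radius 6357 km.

6172 km

Haversine: a = sin²(Δφ/2)+cos φ₁ cos φ₂ sin²(Δλ/2) = 0.21773;  σ = 2·atan2(√a,√(1−a))
σ = 55.629° → d = Rσ = 6357·0.97092 = 6172 km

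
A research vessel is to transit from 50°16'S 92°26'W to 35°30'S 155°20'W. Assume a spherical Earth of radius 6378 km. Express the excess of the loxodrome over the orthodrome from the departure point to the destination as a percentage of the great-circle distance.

Great circle: σ = 0.8181 rad → d_gc = Rσ = 5217.6 km
Rhumb: Δφ = +0.2577, Δλ = -1.0978, Δψ = +0.3544, q = Δφ/Δψ = 0.7272 → d_rh = R√(Δφ²+q²Δλ²) = 5350.3 km
Excess = (5350.3 − 5217.6) / 5217.6 = 132.7 / 5217.6 = 2.54% ≈ 2.5%

2.5%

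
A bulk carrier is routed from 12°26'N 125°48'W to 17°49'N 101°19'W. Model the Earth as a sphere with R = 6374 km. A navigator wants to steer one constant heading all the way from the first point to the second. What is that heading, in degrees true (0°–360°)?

77.2°

Meridional parts: M(φ₁)=+0.2187, M(φ₂)=+0.3161 → ΔM = +0.0974;  Δλ = +0.4273 rad
tan C = Δλ / ΔM = +4.3886 → C = 77.16°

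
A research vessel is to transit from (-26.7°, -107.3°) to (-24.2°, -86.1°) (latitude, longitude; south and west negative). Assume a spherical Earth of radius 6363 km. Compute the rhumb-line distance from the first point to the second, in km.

2144 km

Rhumb course C = atan2(Δλ, Δψ) with Δψ = ln[tan(π/4+φ₂/2)/tan(π/4+φ₁/2)] = +0.0483, Δλ = +0.3700 → C = 82.56°
d = R·|Δφ| / |cos C| = 6363·0.04363 / 0.12951 = 2144 km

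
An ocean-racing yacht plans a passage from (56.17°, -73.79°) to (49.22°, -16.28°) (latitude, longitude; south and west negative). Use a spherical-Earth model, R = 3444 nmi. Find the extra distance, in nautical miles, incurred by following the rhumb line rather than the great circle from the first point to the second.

58 nmi

Great circle: cos σ = sin φ₁ sin φ₂ + cos φ₁ cos φ₂ cos Δλ,  σ = 0.6018 rad → d_gc = 2072.4 nmi
Rhumb line: Δψ = -0.2007, q = Δφ/Δψ = 0.6044, d_rh = R√(Δφ²+q²Δλ²) = 2130.7 nmi
Excess = 2130.7 − 2072.4 = 58.3 ≈ 58 nmi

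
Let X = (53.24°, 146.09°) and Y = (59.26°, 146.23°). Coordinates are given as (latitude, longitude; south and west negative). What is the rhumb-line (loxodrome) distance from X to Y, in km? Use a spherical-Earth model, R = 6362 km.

Δψ = ln[tan(π/4+φ₂/2)/tan(π/4+φ₁/2)] = +0.1896;  Δφ = +0.1051 rad,  Δλ = +0.0024 rad
q = Δφ/Δψ = 0.5542
d = R·√(Δφ² + q²Δλ²) = 6362·0.10508 = 669 km

669 km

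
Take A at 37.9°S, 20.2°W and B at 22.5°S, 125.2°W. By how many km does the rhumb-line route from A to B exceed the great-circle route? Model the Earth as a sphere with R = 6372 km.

Great circle: cos σ = sin φ₁ sin φ₂ + cos φ₁ cos φ₂ cos Δλ,  σ = 1.5244 rad → d_gc = 9713.4 km
Rhumb line: Δψ = +0.3126, q = Δφ/Δψ = 0.8599, d_rh = R√(Δφ²+q²Δλ²) = 10186.2 km
Excess = 10186.2 − 9713.4 = 472.8 ≈ 473 km

473 km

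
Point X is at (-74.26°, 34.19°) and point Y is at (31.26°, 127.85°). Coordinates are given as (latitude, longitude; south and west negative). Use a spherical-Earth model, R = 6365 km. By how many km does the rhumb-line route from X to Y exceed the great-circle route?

482 km

Great circle: cos σ = sin φ₁ sin φ₂ + cos φ₁ cos φ₂ cos Δλ,  σ = 2.1109 rad → d_gc = 13436.2 km
Rhumb line: Δψ = +2.5537, q = Δφ/Δψ = 0.7212, d_rh = R√(Δφ²+q²Δλ²) = 13918.1 km
Excess = 13918.1 − 13436.2 = 481.9 ≈ 482 km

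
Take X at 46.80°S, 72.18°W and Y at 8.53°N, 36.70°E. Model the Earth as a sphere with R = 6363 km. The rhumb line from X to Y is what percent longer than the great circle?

Great circle: σ = 1.9041 rad → d_gc = Rσ = 12115.9 km
Rhumb: Δφ = +0.9657, Δλ = +1.9003, Δψ = +1.0760, q = Δφ/Δψ = 0.8975 → d_rh = R√(Δφ²+q²Δλ²) = 12471.4 km
Excess = (12471.4 − 12115.9) / 12115.9 = 355.5 / 12115.9 = 2.93% ≈ 2.9%

2.9%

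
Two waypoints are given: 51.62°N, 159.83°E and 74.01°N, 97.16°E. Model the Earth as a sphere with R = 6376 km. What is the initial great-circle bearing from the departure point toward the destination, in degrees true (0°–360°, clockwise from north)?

N = sin Δλ·cos φ₂ = -0.2447;  D = cos φ₁ sin φ₂ − sin φ₁ cos φ₂ cos Δλ = +0.4977
initial course = atan2(N, D) = 333.82°

333.8°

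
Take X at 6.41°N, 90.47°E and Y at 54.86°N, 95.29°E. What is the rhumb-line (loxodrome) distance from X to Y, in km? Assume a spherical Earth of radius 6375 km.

5408 km

Δψ = ln[tan(π/4+φ₂/2)/tan(π/4+φ₁/2)] = +1.0379;  Δφ = +0.8456 rad,  Δλ = +0.0841 rad
q = Δφ/Δψ = 0.8148
d = R·√(Δφ² + q²Δλ²) = 6375·0.84839 = 5408 km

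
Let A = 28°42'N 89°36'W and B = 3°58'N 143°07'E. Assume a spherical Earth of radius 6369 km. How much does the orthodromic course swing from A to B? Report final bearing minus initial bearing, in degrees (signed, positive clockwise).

-60.3°

At departure: θ₁ = atan2(sin Δλ cos φ₂, cos φ₁ sin φ₂ − sin φ₁ cos φ₂ cos Δλ) = 293.85°
At arrival: θ₂ = atan2(sin Δλ cos φ₁, −cos φ₂ sin φ₁ + sin φ₂ cos φ₁ cos Δλ) = 233.53°
Δθ = θ₂ − θ₁ = -60.3°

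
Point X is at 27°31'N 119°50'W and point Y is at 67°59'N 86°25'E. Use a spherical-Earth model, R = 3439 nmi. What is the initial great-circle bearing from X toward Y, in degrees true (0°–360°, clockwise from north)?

N = sin Δλ·cos φ₂ = -0.1658;  D = cos φ₁ sin φ₂ − sin φ₁ cos φ₂ cos Δλ = +0.9775
initial course = atan2(N, D) = 350.37°

350.4°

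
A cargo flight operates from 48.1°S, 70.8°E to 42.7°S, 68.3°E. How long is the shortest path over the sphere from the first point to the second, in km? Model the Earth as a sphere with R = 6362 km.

Haversine: a = sin²(Δφ/2)+cos φ₁ cos φ₂ sin²(Δλ/2) = 0.00245;  σ = 2·atan2(√a,√(1−a))
σ = 5.677° → d = Rσ = 6362·0.09909 = 630 km

630 km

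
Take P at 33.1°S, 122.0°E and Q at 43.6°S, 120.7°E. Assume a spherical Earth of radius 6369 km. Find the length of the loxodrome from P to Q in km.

Δψ = ln[tan(π/4+φ₂/2)/tan(π/4+φ₁/2)] = -0.2344;  Δφ = -0.1833 rad,  Δλ = -0.0227 rad
q = Δφ/Δψ = 0.7818
d = R·√(Δφ² + q²Δλ²) = 6369·0.18412 = 1173 km

1173 km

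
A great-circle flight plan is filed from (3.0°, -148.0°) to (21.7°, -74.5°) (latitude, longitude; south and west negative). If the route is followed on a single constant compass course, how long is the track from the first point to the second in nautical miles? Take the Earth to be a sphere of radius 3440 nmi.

Rhumb course C = atan2(Δλ, Δψ) with Δψ = ln[tan(π/4+φ₂/2)/tan(π/4+φ₁/2)] = +0.3357, Δλ = +1.2828 → C = 75.33°
d = R·|Δφ| / |cos C| = 3440·0.32638 / 0.25320 = 4434 nmi

4434 nmi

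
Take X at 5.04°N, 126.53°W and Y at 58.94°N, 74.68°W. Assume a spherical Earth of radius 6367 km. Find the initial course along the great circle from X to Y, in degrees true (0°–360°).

θ = atan2( sin Δλ·cos φ₂ ,  cos φ₁ sin φ₂ − sin φ₁ cos φ₂ cos Δλ )
  = atan2(+0.4057, +0.8253) = 26.18°

26.2°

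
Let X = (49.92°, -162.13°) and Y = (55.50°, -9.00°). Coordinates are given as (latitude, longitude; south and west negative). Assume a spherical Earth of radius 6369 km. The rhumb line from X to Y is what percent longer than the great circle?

Great circle: σ = 1.2606 rad → d_gc = Rσ = 8028.6 km
Rhumb: Δφ = +0.0974, Δλ = +2.6726, Δψ = +0.1610, q = Δφ/Δψ = 0.6048 → d_rh = R√(Δφ²+q²Δλ²) = 10313.2 km
Excess = (10313.2 − 8028.6) / 8028.6 = 2284.6 / 8028.6 = 28.46% ≈ 28.5%

28.5%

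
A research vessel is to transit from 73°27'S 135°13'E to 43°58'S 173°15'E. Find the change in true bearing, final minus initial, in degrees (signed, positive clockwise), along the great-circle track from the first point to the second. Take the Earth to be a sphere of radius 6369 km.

-33.9°

At departure: θ₁ = atan2(sin Δλ cos φ₂, cos φ₁ sin φ₂ − sin φ₁ cos φ₂ cos Δλ) = 52.06°
At arrival: θ₂ = atan2(sin Δλ cos φ₁, −cos φ₂ sin φ₁ + sin φ₂ cos φ₁ cos Δλ) = 18.19°
Δθ = θ₂ − θ₁ = -33.9°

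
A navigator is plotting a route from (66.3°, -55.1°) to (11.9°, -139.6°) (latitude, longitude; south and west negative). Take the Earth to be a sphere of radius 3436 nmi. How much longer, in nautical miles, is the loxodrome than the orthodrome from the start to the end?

215 nmi

Great circle: cos σ = sin φ₁ sin φ₂ + cos φ₁ cos φ₂ cos Δλ,  σ = 1.3423 rad → d_gc = 4612.2 nmi
Rhumb line: Δψ = -1.3523, q = Δφ/Δψ = 0.7021, d_rh = R√(Δφ²+q²Δλ²) = 4827.2 nmi
Excess = 4827.2 − 4612.2 = 215.0 ≈ 215 nmi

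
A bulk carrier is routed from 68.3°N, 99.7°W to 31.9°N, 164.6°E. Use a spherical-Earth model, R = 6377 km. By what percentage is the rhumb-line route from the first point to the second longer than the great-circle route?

Great circle: σ = 1.0930 rad → d_gc = Rσ = 6970.1 km
Rhumb: Δφ = -0.6353, Δλ = -1.6703, Δψ = -1.0640, q = Δφ/Δψ = 0.5971 → d_rh = R√(Δφ²+q²Δλ²) = 7540.4 km
Excess = (7540.4 − 6970.1) / 6970.1 = 570.3 / 6970.1 = 8.18% ≈ 8.2%

8.2%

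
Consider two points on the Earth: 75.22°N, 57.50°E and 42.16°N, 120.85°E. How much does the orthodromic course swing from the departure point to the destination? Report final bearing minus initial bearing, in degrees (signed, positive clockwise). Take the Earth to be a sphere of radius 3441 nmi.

Initial bearing θ₁ = atan2(sin Δλ cos φ₂, cos φ₁ sin φ₂ − sin φ₁ cos φ₂ cos Δλ) = 102.78°
Final bearing θ₂ = (initial bearing from the destination back to the start) + 180° = 160.39°
Δθ = θ₂ − θ₁ = +57.6°

+57.6°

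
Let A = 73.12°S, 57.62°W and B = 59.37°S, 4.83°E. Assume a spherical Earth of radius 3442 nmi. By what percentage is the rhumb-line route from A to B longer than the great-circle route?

Great circle: σ = 0.4694 rad → d_gc = Rσ = 1615.8 nmi
Rhumb: Δφ = +0.2400, Δλ = +1.0900, Δψ = +0.6128, q = Δφ/Δψ = 0.3916 → d_rh = R√(Δφ²+q²Δλ²) = 1685.5 nmi
Excess = (1685.5 − 1615.8) / 1615.8 = 69.7 / 1615.8 = 4.31% ≈ 4.3%

4.3%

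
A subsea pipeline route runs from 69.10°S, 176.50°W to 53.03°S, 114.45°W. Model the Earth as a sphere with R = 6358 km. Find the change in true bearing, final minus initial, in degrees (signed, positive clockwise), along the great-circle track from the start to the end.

At departure: θ₁ = atan2(sin Δλ cos φ₂, cos φ₁ sin φ₂ − sin φ₁ cos φ₂ cos Δλ) = 92.34°
At arrival: θ₂ = atan2(sin Δλ cos φ₁, −cos φ₂ sin φ₁ + sin φ₂ cos φ₁ cos Δλ) = 36.35°
Δθ = θ₂ − θ₁ = -56.0°

-56.0°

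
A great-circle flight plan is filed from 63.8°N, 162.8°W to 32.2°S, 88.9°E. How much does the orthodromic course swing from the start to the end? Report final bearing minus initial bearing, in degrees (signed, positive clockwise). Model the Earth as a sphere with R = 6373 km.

-58.8°

At departure: θ₁ = atan2(sin Δλ cos φ₂, cos φ₁ sin φ₂ − sin φ₁ cos φ₂ cos Δλ) = 270.22°
At arrival: θ₂ = atan2(sin Δλ cos φ₁, −cos φ₂ sin φ₁ + sin φ₂ cos φ₁ cos Δλ) = 211.45°
Δθ = θ₂ − θ₁ = -58.8°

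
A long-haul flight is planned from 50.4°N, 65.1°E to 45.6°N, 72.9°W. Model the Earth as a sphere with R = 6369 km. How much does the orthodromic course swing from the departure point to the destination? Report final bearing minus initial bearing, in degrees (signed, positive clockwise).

Initial bearing θ₁ = atan2(sin Δλ cos φ₂, cos φ₁ sin φ₂ − sin φ₁ cos φ₂ cos Δλ) = 331.33°
Final bearing θ₂ = (initial bearing from the destination back to the start) + 180° = 205.92°
Δθ = θ₂ − θ₁ = -125.4°

-125.4°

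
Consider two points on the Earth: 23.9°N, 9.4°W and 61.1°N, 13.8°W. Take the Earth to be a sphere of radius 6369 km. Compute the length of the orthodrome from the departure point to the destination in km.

4149 km

cos σ = sin φ₁ sin φ₂ + cos φ₁ cos φ₂ cos Δλ
      = sin(23.90°)sin(61.10°) + cos(23.90°)cos(61.10°)cos(-4.40°) = 0.7952
σ = 37.323° → d = Rσ = 6369·0.65141 = 4149 km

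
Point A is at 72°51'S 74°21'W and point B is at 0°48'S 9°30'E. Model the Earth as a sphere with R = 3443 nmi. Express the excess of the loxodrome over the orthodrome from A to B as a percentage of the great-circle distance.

Great circle: σ = 1.5259 rad → d_gc = Rσ = 5253.5 nmi
Rhumb: Δφ = +1.2575, Δλ = +1.4635, Δψ = +1.8779, q = Δφ/Δψ = 0.6696 → d_rh = R√(Δφ²+q²Δλ²) = 5489.1 nmi
Excess = (5489.1 − 5253.5) / 5253.5 = 235.6 / 5253.5 = 4.48% ≈ 4.5%

4.5%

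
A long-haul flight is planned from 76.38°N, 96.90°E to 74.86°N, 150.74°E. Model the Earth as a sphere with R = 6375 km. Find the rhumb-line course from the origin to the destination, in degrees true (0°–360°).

Meridional parts: M(φ₁)=+2.1251, M(φ₂)=+2.0182 → ΔM = -0.1069;  Δλ = +0.9397 rad
tan C = Δλ / ΔM = -8.7888 → C = 96.49°

96.5°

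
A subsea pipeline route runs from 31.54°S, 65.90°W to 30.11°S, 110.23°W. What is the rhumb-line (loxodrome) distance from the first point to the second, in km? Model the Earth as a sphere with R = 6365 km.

4232 km

Δψ = ln[tan(π/4+φ₂/2)/tan(π/4+φ₁/2)] = +0.0291;  Δφ = +0.0250 rad,  Δλ = -0.7737 rad
q = Δφ/Δψ = 0.8587
d = R·√(Δφ² + q²Δλ²) = 6365·0.66485 = 4232 km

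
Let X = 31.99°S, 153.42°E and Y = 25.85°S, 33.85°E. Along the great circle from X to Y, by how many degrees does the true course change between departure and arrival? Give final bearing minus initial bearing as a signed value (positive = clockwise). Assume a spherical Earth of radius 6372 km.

+79.5°

At departure: θ₁ = atan2(sin Δλ cos φ₂, cos φ₁ sin φ₂ − sin φ₁ cos φ₂ cos Δλ) = 232.29°
At arrival: θ₂ = atan2(sin Δλ cos φ₁, −cos φ₂ sin φ₁ + sin φ₂ cos φ₁ cos Δλ) = 311.79°
Δθ = θ₂ − θ₁ = +79.5°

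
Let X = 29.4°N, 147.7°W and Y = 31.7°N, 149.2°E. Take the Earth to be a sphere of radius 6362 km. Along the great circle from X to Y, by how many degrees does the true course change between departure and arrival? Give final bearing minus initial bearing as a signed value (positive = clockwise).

-34.7°

At departure: θ₁ = atan2(sin Δλ cos φ₂, cos φ₁ sin φ₂ − sin φ₁ cos φ₂ cos Δλ) = 289.51°
At arrival: θ₂ = atan2(sin Δλ cos φ₁, −cos φ₂ sin φ₁ + sin φ₂ cos φ₁ cos Δλ) = 254.84°
Δθ = θ₂ − θ₁ = -34.7°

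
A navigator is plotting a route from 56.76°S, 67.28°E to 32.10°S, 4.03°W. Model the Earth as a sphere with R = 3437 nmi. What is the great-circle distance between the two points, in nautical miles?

Haversine: a = sin²(Δφ/2)+cos φ₁ cos φ₂ sin²(Δλ/2) = 0.20337;  σ = 2·atan2(√a,√(1−a))
σ = 53.612° → d = Rσ = 3437·0.93570 = 3216 nmi

3216 nmi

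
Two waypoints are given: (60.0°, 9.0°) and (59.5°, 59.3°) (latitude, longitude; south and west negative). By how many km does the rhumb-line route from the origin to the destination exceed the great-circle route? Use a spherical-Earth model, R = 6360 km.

Great circle: cos σ = sin φ₁ sin φ₂ + cos φ₁ cos φ₂ cos Δλ,  σ = 0.4316 rad → d_gc = 2745.1 km
Rhumb line: Δψ = -0.0173, q = Δφ/Δψ = 0.5038, d_rh = R√(Δφ²+q²Δλ²) = 2813.3 km
Excess = 2813.3 − 2745.1 = 68.2 ≈ 68 km

68 km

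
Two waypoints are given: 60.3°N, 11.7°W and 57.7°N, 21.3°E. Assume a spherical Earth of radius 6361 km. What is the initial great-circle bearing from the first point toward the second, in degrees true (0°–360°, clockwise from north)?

θ = atan2( sin Δλ·cos φ₂ ,  cos φ₁ sin φ₂ − sin φ₁ cos φ₂ cos Δλ )
  = atan2(+0.2910, +0.0295) = 84.21°

84.2°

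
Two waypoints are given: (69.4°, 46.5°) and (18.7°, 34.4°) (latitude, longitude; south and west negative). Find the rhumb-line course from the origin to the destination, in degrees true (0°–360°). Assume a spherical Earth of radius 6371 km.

Meridional parts: M(φ₁)=+1.7052, M(φ₂)=+0.3323 → ΔM = -1.3729;  Δλ = -0.2112 rad
tan C = Δλ / ΔM = +0.1538 → C = 188.74°

188.7°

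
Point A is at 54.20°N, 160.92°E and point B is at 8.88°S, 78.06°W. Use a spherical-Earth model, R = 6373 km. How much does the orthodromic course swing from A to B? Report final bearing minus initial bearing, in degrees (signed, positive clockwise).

At departure: θ₁ = atan2(sin Δλ cos φ₂, cos φ₁ sin φ₂ − sin φ₁ cos φ₂ cos Δλ) = 69.14°
At arrival: θ₂ = atan2(sin Δλ cos φ₁, −cos φ₂ sin φ₁ + sin φ₂ cos φ₁ cos Δλ) = 146.41°
Δθ = θ₂ − θ₁ = +77.3°

+77.3°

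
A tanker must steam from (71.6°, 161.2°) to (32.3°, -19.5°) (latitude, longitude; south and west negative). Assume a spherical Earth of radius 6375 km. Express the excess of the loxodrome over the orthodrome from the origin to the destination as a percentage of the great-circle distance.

41.8%

Great circle: σ = 1.3282 rad → d_gc = Rσ = 8467.1 km
Rhumb: Δφ = -0.6859, Δλ = +3.1294, Δψ = -1.2242, q = Δφ/Δψ = 0.5603 → d_rh = R√(Δφ²+q²Δλ²) = 12003.0 km
Excess = (12003.0 − 8467.1) / 8467.1 = 3535.9 / 8467.1 = 41.76% ≈ 41.8%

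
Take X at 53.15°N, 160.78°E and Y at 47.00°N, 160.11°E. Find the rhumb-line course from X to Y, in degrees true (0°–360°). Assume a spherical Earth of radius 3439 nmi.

Δψ = ln[tan(π/4+φ₂/2)/tan(π/4+φ₁/2)] = -0.1676
Δλ = -0.0117 rad (taken the short way round)
course = atan2(Δλ, Δψ) = 183.99°

184.0°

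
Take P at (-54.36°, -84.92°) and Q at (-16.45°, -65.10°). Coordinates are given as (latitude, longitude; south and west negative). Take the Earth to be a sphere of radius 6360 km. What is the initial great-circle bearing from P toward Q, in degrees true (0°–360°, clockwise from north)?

θ = atan2( sin Δλ·cos φ₂ ,  cos φ₁ sin φ₂ − sin φ₁ cos φ₂ cos Δλ )
  = atan2(+0.3252, +0.5683) = 29.78°

29.8°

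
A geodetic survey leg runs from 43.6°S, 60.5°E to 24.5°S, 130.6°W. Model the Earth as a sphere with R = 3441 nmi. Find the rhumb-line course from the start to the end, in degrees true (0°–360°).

Δψ = ln[tan(π/4+φ₂/2)/tan(π/4+φ₁/2)] = +0.4060
Δλ = +2.9479 rad (taken the short way round)
course = atan2(Δλ, Δψ) = 82.16°

82.2°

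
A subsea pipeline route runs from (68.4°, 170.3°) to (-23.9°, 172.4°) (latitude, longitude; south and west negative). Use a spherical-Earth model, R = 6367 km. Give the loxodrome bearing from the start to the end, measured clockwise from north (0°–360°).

Δψ = ln[tan(π/4+φ₂/2)/tan(π/4+φ₁/2)] = -2.0865
Δλ = +0.0367 rad (taken the short way round)
course = atan2(Δλ, Δψ) = 178.99°

179.0°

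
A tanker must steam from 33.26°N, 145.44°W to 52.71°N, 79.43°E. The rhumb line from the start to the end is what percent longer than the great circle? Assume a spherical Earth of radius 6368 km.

16.2%

Great circle: σ = 1.4934 rad → d_gc = Rσ = 9510.2 km
Rhumb: Δφ = +0.3395, Δλ = -2.3585, Δψ = +0.4703, q = Δφ/Δψ = 0.7218 → d_rh = R√(Δφ²+q²Δλ²) = 11053.9 km
Excess = (11053.9 − 9510.2) / 9510.2 = 1543.7 / 9510.2 = 16.23% ≈ 16.2%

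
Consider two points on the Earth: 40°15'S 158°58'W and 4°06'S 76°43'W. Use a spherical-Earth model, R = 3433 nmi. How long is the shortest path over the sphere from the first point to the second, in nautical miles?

cos σ = sin φ₁ sin φ₂ + cos φ₁ cos φ₂ cos Δλ
      = sin(-40.25°)sin(-4.10°) + cos(-40.25°)cos(-4.10°)cos(82.25°) = 0.1489
σ = 81.439° → d = Rσ = 3433·1.42139 = 4880 nmi

4880 nmi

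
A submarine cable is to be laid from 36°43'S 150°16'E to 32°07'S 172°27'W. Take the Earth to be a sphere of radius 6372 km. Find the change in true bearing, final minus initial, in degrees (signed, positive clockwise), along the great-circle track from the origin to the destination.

-21.6°

At departure: θ₁ = atan2(sin Δλ cos φ₂, cos φ₁ sin φ₂ − sin φ₁ cos φ₂ cos Δλ) = 92.60°
At arrival: θ₂ = atan2(sin Δλ cos φ₁, −cos φ₂ sin φ₁ + sin φ₂ cos φ₁ cos Δλ) = 70.99°
Δθ = θ₂ − θ₁ = -21.6°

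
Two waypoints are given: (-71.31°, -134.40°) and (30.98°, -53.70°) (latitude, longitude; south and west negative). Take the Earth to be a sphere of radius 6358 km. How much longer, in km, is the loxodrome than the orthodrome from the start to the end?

292 km

Great circle: cos σ = sin φ₁ sin φ₂ + cos φ₁ cos φ₂ cos Δλ,  σ = 2.0300 rad → d_gc = 12906.5 km
Rhumb line: Δψ = +2.3736, q = Δφ/Δψ = 0.7521, d_rh = R√(Δφ²+q²Δλ²) = 13198.9 km
Excess = 13198.9 − 12906.5 = 292.4 ≈ 292 km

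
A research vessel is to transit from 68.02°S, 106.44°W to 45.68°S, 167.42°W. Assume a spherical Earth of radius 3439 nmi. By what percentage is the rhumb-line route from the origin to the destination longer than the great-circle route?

Great circle: σ = 0.6595 rad → d_gc = Rσ = 2268.0 nmi
Rhumb: Δφ = +0.3899, Δλ = -1.0643, Δψ = +0.7406, q = Δφ/Δψ = 0.5265 → d_rh = R√(Δφ²+q²Δλ²) = 2347.6 nmi
Excess = (2347.6 − 2268.0) / 2268.0 = 79.6 / 2268.0 = 3.51% ≈ 3.5%

3.5%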